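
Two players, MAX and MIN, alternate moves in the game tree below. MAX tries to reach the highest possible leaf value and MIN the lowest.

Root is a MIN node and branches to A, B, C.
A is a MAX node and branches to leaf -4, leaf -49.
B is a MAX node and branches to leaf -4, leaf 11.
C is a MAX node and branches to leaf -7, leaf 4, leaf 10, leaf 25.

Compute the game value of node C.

25

C (MAX): max(-7, 4, 10, 25) = 25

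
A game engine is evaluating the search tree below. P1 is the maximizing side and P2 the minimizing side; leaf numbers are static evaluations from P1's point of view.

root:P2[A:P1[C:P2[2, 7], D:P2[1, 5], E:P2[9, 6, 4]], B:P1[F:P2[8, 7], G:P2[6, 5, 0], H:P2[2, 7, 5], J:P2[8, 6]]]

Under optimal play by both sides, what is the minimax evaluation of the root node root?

C (P2): min(2, 7) = 2
D (P2): min(1, 5) = 1
E (P2): min(9, 6, 4) = 4
A (P1): max(2, 1, 4) = 4
F (P2): min(8, 7) = 7
G (P2): min(6, 5, 0) = 0
H (P2): min(2, 7, 5) = 2
J (P2): min(8, 6) = 6
B (P1): max(7, 0, 2, 6) = 7
root (P2): min(4, 7) = 4

4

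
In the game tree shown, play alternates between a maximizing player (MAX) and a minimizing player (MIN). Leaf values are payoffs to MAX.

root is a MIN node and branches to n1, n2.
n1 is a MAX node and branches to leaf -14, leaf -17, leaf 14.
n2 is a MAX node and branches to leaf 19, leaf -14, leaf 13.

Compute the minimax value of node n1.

n1 (MAX): max(-14, -17, 14) = 14

14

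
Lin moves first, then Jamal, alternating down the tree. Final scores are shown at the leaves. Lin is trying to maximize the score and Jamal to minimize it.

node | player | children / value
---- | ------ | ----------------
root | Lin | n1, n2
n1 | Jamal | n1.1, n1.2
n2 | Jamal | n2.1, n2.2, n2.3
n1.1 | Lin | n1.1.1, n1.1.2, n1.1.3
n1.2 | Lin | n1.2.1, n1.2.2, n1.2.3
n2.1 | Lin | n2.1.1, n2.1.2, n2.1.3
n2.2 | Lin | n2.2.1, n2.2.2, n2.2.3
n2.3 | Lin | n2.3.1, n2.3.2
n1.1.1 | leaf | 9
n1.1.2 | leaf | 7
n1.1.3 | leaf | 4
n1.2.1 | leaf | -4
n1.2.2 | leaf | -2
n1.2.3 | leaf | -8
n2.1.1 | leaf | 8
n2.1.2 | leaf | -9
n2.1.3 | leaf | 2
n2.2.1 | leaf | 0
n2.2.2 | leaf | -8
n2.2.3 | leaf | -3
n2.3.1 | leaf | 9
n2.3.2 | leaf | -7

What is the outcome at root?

0

n1.1 (Lin): max(9, 7, 4) = 9
n1.2 (Lin): max(-4, -2, -8) = -2
n1 (Jamal): min(9, -2) = -2
n2.1 (Lin): max(8, -9, 2) = 8
n2.2 (Lin): max(0, -8, -3) = 0
n2.3 (Lin): max(9, -7) = 9
n2 (Jamal): min(8, 0, 9) = 0
root (Lin): max(-2, 0) = 0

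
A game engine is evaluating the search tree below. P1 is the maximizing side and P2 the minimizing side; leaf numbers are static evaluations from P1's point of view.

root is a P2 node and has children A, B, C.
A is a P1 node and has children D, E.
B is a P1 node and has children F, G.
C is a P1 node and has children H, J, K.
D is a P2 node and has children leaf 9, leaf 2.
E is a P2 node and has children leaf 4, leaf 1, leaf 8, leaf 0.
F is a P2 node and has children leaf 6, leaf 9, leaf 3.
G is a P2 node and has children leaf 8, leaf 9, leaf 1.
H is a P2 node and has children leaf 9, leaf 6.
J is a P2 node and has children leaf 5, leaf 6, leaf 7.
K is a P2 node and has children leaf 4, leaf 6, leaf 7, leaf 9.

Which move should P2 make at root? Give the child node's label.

D (P2): min(9, 2) = 2
E (P2): min(4, 1, 8, 0) = 0
A (P1): max(2, 0) = 2
F (P2): min(6, 9, 3) = 3
G (P2): min(8, 9, 1) = 1
B (P1): max(3, 1) = 3
H (P2): min(9, 6) = 6
J (P2): min(5, 6, 7) = 5
K (P2): min(4, 6, 7, 9) = 4
C (P1): max(6, 5, 4) = 6
root (P2): min(2, 3, 6) = 2
P2 at root wants the lowest of {A=2, B=3, C=6}, so chooses A.

A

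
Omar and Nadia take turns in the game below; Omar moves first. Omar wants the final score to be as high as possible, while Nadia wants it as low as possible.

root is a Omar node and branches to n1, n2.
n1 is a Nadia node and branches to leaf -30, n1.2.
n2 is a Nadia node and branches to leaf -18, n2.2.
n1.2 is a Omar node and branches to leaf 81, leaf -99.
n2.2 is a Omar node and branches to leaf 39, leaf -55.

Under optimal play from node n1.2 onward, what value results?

n1.2 (Omar): max(81, -99) = 81

81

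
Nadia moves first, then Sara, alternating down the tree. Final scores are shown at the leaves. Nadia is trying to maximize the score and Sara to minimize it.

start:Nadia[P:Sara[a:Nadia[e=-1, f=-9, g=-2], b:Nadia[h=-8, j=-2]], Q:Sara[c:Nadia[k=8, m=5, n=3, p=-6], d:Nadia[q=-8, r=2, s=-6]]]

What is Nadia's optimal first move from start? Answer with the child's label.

a (Nadia): max(-1, -9, -2) = -1
b (Nadia): max(-8, -2) = -2
P (Sara): min(-1, -2) = -2
c (Nadia): max(8, 5, 3, -6) = 8
d (Nadia): max(-8, 2, -6) = 2
Q (Sara): min(8, 2) = 2
start (Nadia): max(-2, 2) = 2
Nadia at start wants the highest of {P=-2, Q=2}, so chooses Q.

Q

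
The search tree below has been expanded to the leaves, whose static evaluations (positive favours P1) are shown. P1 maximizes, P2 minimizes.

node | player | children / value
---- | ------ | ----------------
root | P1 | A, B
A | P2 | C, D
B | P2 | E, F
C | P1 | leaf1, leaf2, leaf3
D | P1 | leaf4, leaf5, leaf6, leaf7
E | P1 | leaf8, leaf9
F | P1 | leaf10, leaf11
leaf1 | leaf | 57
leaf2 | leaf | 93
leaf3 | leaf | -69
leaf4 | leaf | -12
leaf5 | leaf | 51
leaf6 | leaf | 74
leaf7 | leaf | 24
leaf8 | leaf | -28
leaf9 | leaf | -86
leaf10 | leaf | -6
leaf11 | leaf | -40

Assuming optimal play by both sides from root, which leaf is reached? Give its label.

C (P1): max(57, 93, -69) = 93
D (P1): max(-12, 51, 74, 24) = 74
A (P2): min(93, 74) = 74
E (P1): max(-28, -86) = -28
F (P1): max(-6, -40) = -6
B (P2): min(-28, -6) = -28
root (P1): max(74, -28) = 74
At root, P1 picks A (highest: 74).
At A, P2 picks D (lowest: 74).
At D, P1 picks leaf6 (highest: 74).
Terminal value 74.

leaf6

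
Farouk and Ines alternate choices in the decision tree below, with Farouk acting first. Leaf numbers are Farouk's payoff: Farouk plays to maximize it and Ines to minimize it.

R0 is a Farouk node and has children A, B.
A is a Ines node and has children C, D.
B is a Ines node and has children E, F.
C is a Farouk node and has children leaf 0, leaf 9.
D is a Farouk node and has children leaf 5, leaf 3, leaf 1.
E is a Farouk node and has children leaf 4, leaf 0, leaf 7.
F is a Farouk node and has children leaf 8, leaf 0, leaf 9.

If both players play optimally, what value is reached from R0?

7

C (Farouk): max(0, 9) = 9
D (Farouk): max(5, 3, 1) = 5
A (Ines): min(9, 5) = 5
E (Farouk): max(4, 0, 7) = 7
F (Farouk): max(8, 0, 9) = 9
B (Ines): min(7, 9) = 7
R0 (Farouk): max(5, 7) = 7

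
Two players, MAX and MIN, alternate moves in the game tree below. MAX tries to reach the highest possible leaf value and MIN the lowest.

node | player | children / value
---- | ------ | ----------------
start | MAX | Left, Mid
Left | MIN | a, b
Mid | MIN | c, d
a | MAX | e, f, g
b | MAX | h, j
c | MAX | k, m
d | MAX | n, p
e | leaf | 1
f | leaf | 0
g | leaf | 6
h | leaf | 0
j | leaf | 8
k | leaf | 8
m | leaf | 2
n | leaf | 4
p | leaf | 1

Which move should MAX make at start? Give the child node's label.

a (MAX): max(1, 0, 6) = 6
b (MAX): max(0, 8) = 8
Left (MIN): min(6, 8) = 6
c (MAX): max(8, 2) = 8
d (MAX): max(4, 1) = 4
Mid (MIN): min(8, 4) = 4
start (MAX): max(6, 4) = 6
MAX at start wants the highest of {Left=6, Mid=4}, so chooses Left.

Left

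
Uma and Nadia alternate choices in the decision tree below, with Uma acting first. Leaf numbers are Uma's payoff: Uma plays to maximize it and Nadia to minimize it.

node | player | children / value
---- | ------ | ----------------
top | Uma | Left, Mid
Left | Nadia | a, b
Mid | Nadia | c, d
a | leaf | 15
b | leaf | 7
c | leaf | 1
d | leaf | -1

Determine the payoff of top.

7

Left (Nadia): min(15, 7) = 7
Mid (Nadia): min(1, -1) = -1
top (Uma): max(7, -1) = 7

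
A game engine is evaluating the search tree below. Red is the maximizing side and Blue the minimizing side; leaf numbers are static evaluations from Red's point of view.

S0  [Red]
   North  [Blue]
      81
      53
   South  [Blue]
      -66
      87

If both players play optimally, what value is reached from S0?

North (Blue): min(81, 53) = 53
South (Blue): min(-66, 87) = -66
S0 (Red): max(53, -66) = 53

53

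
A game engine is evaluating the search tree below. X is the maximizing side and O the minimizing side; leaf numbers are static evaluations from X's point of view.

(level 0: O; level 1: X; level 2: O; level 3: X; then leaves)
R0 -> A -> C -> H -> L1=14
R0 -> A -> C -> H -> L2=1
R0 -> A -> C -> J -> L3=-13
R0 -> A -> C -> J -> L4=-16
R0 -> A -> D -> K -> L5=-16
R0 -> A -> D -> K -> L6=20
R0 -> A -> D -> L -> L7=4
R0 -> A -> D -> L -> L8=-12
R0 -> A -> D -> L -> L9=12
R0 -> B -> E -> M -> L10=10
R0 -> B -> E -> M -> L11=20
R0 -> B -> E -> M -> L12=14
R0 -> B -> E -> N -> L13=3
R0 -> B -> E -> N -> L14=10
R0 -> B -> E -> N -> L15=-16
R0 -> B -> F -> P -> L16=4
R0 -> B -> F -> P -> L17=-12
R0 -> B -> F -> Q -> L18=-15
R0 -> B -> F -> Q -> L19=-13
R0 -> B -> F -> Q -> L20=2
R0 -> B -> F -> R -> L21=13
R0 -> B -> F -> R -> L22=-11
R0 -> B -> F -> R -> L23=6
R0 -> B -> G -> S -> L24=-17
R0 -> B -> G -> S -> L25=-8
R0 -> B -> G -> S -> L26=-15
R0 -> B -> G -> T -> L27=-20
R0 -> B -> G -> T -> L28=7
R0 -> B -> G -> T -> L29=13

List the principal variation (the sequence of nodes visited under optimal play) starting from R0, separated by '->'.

R0 -> B -> E -> N -> L14

H (X): max(14, 1) = 14
J (X): max(-13, -16) = -13
C (O): min(14, -13) = -13
K (X): max(-16, 20) = 20
L (X): max(4, -12, 12) = 12
D (O): min(20, 12) = 12
A (X): max(-13, 12) = 12
M (X): max(10, 20, 14) = 20
N (X): max(3, 10, -16) = 10
E (O): min(20, 10) = 10
P (X): max(4, -12) = 4
Q (X): max(-15, -13, 2) = 2
R (X): max(13, -11, 6) = 13
F (O): min(4, 2, 13) = 2
S (X): max(-17, -8, -15) = -8
T (X): max(-20, 7, 13) = 13
G (O): min(-8, 13) = -8
B (X): max(10, 2, -8) = 10
R0 (O): min(12, 10) = 10
At R0, O picks B (lowest: 10).
At B, X picks E (highest: 10).
At E, O picks N (lowest: 10).
At N, X picks L14 (highest: 10).
Terminal value 10.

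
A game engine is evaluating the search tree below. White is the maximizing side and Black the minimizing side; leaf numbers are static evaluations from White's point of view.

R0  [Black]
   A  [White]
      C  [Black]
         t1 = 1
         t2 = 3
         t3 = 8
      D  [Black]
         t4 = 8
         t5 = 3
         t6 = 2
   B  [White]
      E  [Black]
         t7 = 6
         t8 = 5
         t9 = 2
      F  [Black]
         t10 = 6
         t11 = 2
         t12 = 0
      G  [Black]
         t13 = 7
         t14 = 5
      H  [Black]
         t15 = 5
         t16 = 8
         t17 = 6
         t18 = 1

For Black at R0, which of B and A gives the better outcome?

E (Black): min(6, 5, 2) = 2
F (Black): min(6, 2, 0) = 0
G (Black): min(7, 5) = 5
H (Black): min(5, 8, 6, 1) = 1
B (White): max(2, 0, 5, 1) = 5
C (Black): min(1, 3, 8) = 1
D (Black): min(8, 3, 2) = 2
A (White): max(1, 2) = 2
Black prefers the lower value; B=5, A=2. A is better since 2 < 5.

A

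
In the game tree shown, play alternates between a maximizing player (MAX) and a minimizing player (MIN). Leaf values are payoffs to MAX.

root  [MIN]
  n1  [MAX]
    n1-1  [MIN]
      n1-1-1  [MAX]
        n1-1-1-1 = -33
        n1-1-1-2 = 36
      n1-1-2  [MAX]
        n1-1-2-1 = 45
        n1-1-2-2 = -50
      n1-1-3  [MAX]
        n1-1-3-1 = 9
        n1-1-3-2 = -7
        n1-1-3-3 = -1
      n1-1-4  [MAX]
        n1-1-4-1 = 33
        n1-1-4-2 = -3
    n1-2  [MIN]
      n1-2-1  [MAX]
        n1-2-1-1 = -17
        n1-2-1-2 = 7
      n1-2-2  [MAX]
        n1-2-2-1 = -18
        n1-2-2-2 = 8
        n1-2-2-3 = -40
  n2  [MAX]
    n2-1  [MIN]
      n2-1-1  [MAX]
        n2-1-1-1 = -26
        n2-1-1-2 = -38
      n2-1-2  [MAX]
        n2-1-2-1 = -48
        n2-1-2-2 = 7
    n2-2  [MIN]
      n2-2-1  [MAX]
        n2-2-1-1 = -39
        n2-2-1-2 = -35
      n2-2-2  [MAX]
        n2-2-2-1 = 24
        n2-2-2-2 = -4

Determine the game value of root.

n1-1-1 (MAX): max(-33, 36) = 36
n1-1-2 (MAX): max(45, -50) = 45
n1-1-3 (MAX): max(9, -7, -1) = 9
n1-1-4 (MAX): max(33, -3) = 33
n1-1 (MIN): min(36, 45, 9, 33) = 9
n1-2-1 (MAX): max(-17, 7) = 7
n1-2-2 (MAX): max(-18, 8, -40) = 8
n1-2 (MIN): min(7, 8) = 7
n1 (MAX): max(9, 7) = 9
n2-1-1 (MAX): max(-26, -38) = -26
n2-1-2 (MAX): max(-48, 7) = 7
n2-1 (MIN): min(-26, 7) = -26
n2-2-1 (MAX): max(-39, -35) = -35
n2-2-2 (MAX): max(24, -4) = 24
n2-2 (MIN): min(-35, 24) = -35
n2 (MAX): max(-26, -35) = -26
root (MIN): min(9, -26) = -26

-26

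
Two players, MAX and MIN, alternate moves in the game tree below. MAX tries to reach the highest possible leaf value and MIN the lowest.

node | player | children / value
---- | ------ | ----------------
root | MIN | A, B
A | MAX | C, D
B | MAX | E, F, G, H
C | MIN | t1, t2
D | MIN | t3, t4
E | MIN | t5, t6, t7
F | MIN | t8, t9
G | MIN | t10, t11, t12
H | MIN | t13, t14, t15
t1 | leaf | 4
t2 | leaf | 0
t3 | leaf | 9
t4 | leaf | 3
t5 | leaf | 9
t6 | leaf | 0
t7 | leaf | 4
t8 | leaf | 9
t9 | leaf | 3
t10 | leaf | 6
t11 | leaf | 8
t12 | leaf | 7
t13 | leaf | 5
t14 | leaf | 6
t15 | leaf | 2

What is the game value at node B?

6

E (MIN): min(9, 0, 4) = 0
F (MIN): min(9, 3) = 3
G (MIN): min(6, 8, 7) = 6
H (MIN): min(5, 6, 2) = 2
B (MAX): max(0, 3, 6, 2) = 6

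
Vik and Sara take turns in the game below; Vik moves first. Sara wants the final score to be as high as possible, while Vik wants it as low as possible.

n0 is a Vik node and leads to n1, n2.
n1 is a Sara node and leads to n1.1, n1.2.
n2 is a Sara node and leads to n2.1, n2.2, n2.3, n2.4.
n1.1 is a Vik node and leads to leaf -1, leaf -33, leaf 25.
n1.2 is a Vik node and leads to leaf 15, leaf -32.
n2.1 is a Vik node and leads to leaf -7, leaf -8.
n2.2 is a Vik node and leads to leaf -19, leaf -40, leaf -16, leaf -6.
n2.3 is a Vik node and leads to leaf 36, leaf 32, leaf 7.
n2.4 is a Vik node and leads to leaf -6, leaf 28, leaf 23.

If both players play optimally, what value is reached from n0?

-32

n1.1 (Vik): min(-1, -33, 25) = -33
n1.2 (Vik): min(15, -32) = -32
n1 (Sara): max(-33, -32) = -32
n2.1 (Vik): min(-7, -8) = -8
n2.2 (Vik): min(-19, -40, -16, -6) = -40
n2.3 (Vik): min(36, 32, 7) = 7
n2.4 (Vik): min(-6, 28, 23) = -6
n2 (Sara): max(-8, -40, 7, -6) = 7
n0 (Vik): min(-32, 7) = -32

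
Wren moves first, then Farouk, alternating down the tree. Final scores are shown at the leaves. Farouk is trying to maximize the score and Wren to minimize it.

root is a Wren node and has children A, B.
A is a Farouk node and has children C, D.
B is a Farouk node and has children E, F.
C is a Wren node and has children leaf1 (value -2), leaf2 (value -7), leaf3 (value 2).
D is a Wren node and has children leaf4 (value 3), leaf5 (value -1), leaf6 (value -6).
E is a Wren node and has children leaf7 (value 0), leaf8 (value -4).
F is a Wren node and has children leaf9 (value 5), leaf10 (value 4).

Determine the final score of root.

C (Wren): min(-2, -7, 2) = -7
D (Wren): min(3, -1, -6) = -6
A (Farouk): max(-7, -6) = -6
E (Wren): min(0, -4) = -4
F (Wren): min(5, 4) = 4
B (Farouk): max(-4, 4) = 4
root (Wren): min(-6, 4) = -6

-6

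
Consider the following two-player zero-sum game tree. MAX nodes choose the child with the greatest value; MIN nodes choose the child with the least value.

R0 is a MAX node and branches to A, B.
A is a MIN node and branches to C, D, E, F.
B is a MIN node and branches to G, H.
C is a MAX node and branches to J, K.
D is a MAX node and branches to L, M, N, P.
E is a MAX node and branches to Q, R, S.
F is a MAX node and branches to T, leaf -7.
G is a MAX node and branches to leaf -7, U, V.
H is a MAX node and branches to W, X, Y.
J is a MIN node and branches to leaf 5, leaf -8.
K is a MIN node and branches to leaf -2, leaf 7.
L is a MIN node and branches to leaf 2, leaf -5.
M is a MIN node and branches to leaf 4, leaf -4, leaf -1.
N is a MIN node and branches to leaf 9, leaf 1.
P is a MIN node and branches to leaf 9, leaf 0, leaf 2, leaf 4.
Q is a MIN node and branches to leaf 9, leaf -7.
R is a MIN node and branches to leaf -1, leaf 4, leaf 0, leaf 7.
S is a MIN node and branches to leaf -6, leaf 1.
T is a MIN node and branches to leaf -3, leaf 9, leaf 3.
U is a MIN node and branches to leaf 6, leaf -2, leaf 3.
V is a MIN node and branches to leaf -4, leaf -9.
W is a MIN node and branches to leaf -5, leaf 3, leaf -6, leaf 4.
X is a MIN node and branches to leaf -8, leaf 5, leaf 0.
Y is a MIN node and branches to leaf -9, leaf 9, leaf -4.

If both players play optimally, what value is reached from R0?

-3

J (MIN): min(5, -8) = -8
K (MIN): min(-2, 7) = -2
C (MAX): max(-8, -2) = -2
L (MIN): min(2, -5) = -5
M (MIN): min(4, -4, -1) = -4
N (MIN): min(9, 1) = 1
P (MIN): min(9, 0, 2, 4) = 0
D (MAX): max(-5, -4, 1, 0) = 1
Q (MIN): min(9, -7) = -7
R (MIN): min(-1, 4, 0, 7) = -1
S (MIN): min(-6, 1) = -6
E (MAX): max(-7, -1, -6) = -1
T (MIN): min(-3, 9, 3) = -3
F (MAX): max(-3, -7) = -3
A (MIN): min(-2, 1, -1, -3) = -3
U (MIN): min(6, -2, 3) = -2
V (MIN): min(-4, -9) = -9
G (MAX): max(-7, -2, -9) = -2
W (MIN): min(-5, 3, -6, 4) = -6
X (MIN): min(-8, 5, 0) = -8
Y (MIN): min(-9, 9, -4) = -9
H (MAX): max(-6, -8, -9) = -6
B (MIN): min(-2, -6) = -6
R0 (MAX): max(-3, -6) = -3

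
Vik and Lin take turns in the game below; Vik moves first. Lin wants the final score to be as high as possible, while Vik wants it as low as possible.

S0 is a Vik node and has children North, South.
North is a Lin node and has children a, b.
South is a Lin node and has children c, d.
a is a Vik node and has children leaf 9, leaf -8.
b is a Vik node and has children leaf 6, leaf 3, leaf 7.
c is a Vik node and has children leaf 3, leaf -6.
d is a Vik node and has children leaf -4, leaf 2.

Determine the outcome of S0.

a (Vik): min(9, -8) = -8
b (Vik): min(6, 3, 7) = 3
North (Lin): max(-8, 3) = 3
c (Vik): min(3, -6) = -6
d (Vik): min(-4, 2) = -4
South (Lin): max(-6, -4) = -4
S0 (Vik): min(3, -4) = -4

-4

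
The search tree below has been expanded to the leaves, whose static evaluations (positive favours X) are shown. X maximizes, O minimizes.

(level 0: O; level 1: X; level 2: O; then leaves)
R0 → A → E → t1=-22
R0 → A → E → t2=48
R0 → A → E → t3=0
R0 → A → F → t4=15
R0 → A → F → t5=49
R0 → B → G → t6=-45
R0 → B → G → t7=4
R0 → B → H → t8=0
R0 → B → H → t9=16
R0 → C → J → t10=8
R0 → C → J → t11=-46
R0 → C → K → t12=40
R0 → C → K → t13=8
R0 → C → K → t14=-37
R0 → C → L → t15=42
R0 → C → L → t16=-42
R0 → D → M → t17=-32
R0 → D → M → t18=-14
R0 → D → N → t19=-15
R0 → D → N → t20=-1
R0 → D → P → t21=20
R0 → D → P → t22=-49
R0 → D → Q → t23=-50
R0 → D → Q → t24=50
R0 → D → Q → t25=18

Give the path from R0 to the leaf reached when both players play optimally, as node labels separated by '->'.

E (O): min(-22, 48, 0) = -22
F (O): min(15, 49) = 15
A (X): max(-22, 15) = 15
G (O): min(-45, 4) = -45
H (O): min(0, 16) = 0
B (X): max(-45, 0) = 0
J (O): min(8, -46) = -46
K (O): min(40, 8, -37) = -37
L (O): min(42, -42) = -42
C (X): max(-46, -37, -42) = -37
M (O): min(-32, -14) = -32
N (O): min(-15, -1) = -15
P (O): min(20, -49) = -49
Q (O): min(-50, 50, 18) = -50
D (X): max(-32, -15, -49, -50) = -15
R0 (O): min(15, 0, -37, -15) = -37
At R0, O picks C (lowest: -37).
At C, X picks K (highest: -37).
At K, O picks t14 (lowest: -37).
Terminal value -37.

R0 -> C -> K -> t14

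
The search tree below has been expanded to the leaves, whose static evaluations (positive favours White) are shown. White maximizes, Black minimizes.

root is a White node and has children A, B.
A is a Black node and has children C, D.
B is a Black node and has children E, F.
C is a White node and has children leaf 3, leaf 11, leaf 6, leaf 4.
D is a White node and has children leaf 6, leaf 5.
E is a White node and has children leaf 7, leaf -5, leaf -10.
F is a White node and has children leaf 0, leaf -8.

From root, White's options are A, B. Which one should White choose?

A

C (White): max(3, 11, 6, 4) = 11
D (White): max(6, 5) = 6
A (Black): min(11, 6) = 6
E (White): max(7, -5, -10) = 7
F (White): max(0, -8) = 0
B (Black): min(7, 0) = 0
root (White): max(6, 0) = 6
White at root wants the highest of {A=6, B=0}, so chooses A.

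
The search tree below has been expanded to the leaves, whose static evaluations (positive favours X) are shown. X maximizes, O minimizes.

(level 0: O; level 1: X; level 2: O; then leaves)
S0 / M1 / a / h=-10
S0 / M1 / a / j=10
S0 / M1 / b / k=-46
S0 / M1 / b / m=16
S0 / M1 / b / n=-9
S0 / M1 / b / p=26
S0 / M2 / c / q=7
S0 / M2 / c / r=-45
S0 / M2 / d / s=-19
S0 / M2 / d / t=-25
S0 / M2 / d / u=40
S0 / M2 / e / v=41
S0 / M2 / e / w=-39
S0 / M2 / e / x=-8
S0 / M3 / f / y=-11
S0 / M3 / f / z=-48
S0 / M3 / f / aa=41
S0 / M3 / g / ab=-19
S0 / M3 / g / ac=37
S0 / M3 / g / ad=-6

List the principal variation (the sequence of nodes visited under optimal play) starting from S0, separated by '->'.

a (O): min(-10, 10) = -10
b (O): min(-46, 16, -9, 26) = -46
M1 (X): max(-10, -46) = -10
c (O): min(7, -45) = -45
d (O): min(-19, -25, 40) = -25
e (O): min(41, -39, -8) = -39
M2 (X): max(-45, -25, -39) = -25
f (O): min(-11, -48, 41) = -48
g (O): min(-19, 37, -6) = -19
M3 (X): max(-48, -19) = -19
S0 (O): min(-10, -25, -19) = -25
At S0, O picks M2 (lowest: -25).
At M2, X picks d (highest: -25).
At d, O picks t (lowest: -25).
Terminal value -25.

S0 -> M2 -> d -> t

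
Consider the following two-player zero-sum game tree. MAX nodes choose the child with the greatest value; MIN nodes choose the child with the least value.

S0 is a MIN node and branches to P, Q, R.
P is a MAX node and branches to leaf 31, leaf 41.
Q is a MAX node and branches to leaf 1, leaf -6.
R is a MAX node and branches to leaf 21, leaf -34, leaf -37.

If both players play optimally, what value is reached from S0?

1

P (MAX): max(31, 41) = 41
Q (MAX): max(1, -6) = 1
R (MAX): max(21, -34, -37) = 21
S0 (MIN): min(41, 1, 21) = 1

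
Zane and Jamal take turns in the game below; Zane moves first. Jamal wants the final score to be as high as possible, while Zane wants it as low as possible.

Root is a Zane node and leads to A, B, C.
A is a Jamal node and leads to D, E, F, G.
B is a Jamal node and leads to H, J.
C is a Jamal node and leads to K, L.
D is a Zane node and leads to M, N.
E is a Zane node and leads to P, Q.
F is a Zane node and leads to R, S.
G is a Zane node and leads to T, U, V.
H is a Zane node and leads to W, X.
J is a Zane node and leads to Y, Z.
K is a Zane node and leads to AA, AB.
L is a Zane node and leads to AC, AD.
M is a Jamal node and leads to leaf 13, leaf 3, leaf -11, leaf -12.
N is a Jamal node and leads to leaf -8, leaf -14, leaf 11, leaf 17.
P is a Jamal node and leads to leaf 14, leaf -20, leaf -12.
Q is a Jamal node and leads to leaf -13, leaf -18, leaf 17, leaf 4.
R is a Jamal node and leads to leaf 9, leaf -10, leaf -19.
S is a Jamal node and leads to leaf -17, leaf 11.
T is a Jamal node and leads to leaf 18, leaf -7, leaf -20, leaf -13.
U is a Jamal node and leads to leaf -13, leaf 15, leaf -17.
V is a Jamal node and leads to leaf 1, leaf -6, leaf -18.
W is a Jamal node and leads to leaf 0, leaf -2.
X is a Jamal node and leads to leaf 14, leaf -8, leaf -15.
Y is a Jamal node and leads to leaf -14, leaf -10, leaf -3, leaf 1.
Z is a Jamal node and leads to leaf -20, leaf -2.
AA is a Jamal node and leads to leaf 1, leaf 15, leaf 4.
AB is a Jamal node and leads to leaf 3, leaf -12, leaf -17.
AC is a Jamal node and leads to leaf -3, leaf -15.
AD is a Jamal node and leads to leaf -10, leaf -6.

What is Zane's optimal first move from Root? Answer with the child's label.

B

M (Jamal): max(13, 3, -11, -12) = 13
N (Jamal): max(-8, -14, 11, 17) = 17
D (Zane): min(13, 17) = 13
P (Jamal): max(14, -20, -12) = 14
Q (Jamal): max(-13, -18, 17, 4) = 17
E (Zane): min(14, 17) = 14
R (Jamal): max(9, -10, -19) = 9
S (Jamal): max(-17, 11) = 11
F (Zane): min(9, 11) = 9
T (Jamal): max(18, -7, -20, -13) = 18
U (Jamal): max(-13, 15, -17) = 15
V (Jamal): max(1, -6, -18) = 1
G (Zane): min(18, 15, 1) = 1
A (Jamal): max(13, 14, 9, 1) = 14
W (Jamal): max(0, -2) = 0
X (Jamal): max(14, -8, -15) = 14
H (Zane): min(0, 14) = 0
Y (Jamal): max(-14, -10, -3, 1) = 1
Z (Jamal): max(-20, -2) = -2
J (Zane): min(1, -2) = -2
B (Jamal): max(0, -2) = 0
AA (Jamal): max(1, 15, 4) = 15
AB (Jamal): max(3, -12, -17) = 3
K (Zane): min(15, 3) = 3
AC (Jamal): max(-3, -15) = -3
AD (Jamal): max(-10, -6) = -6
L (Zane): min(-3, -6) = -6
C (Jamal): max(3, -6) = 3
Root (Zane): min(14, 0, 3) = 0
Zane at Root wants the lowest of {A=14, B=0, C=3}, so chooses B.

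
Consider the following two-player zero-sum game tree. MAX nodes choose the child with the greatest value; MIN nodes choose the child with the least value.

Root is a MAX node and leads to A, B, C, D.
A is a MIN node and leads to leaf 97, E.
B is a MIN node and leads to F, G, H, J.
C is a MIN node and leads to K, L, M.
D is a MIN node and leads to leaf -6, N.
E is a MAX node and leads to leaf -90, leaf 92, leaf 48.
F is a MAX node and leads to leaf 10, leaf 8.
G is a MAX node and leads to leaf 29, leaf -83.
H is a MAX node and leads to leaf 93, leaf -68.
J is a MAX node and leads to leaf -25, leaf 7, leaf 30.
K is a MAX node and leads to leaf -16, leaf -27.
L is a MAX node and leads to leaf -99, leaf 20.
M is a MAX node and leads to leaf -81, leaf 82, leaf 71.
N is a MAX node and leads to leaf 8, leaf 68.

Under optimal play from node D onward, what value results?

-6

N (MAX): max(8, 68) = 68
D (MIN): min(-6, 68) = -6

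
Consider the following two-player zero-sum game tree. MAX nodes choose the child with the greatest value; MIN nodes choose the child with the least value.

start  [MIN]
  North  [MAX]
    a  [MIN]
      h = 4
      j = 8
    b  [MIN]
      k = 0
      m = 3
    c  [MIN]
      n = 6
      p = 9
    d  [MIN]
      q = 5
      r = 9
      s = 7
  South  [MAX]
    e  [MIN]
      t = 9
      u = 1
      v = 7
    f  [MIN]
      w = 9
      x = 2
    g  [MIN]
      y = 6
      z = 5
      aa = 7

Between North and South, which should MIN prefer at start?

South

a (MIN): min(4, 8) = 4
b (MIN): min(0, 3) = 0
c (MIN): min(6, 9) = 6
d (MIN): min(5, 9, 7) = 5
North (MAX): max(4, 0, 6, 5) = 6
e (MIN): min(9, 1, 7) = 1
f (MIN): min(9, 2) = 2
g (MIN): min(6, 5, 7) = 5
South (MAX): max(1, 2, 5) = 5
MIN prefers the lower value; North=6, South=5. South is better since 5 < 6.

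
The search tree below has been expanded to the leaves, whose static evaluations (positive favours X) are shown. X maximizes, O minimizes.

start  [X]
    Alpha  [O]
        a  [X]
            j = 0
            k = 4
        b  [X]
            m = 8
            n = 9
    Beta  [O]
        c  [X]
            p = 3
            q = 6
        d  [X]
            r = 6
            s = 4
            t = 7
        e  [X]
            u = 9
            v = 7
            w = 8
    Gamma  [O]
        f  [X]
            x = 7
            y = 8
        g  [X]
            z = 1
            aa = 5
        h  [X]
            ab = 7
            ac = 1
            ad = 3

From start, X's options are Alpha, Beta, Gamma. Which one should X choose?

Beta

a (X): max(0, 4) = 4
b (X): max(8, 9) = 9
Alpha (O): min(4, 9) = 4
c (X): max(3, 6) = 6
d (X): max(6, 4, 7) = 7
e (X): max(9, 7, 8) = 9
Beta (O): min(6, 7, 9) = 6
f (X): max(7, 8) = 8
g (X): max(1, 5) = 5
h (X): max(7, 1, 3) = 7
Gamma (O): min(8, 5, 7) = 5
start (X): max(4, 6, 5) = 6
X at start wants the highest of {Alpha=4, Beta=6, Gamma=5}, so chooses Beta.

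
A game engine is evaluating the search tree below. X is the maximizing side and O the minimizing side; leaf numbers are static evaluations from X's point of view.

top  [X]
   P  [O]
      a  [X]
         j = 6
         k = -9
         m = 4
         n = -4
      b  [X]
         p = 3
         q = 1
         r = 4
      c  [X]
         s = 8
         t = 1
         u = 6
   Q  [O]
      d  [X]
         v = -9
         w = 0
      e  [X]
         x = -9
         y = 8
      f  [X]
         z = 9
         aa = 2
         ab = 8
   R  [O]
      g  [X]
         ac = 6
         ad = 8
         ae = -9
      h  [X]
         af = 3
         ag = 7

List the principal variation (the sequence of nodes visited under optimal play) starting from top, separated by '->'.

top -> R -> h -> ag

a (X): max(6, -9, 4, -4) = 6
b (X): max(3, 1, 4) = 4
c (X): max(8, 1, 6) = 8
P (O): min(6, 4, 8) = 4
d (X): max(-9, 0) = 0
e (X): max(-9, 8) = 8
f (X): max(9, 2, 8) = 9
Q (O): min(0, 8, 9) = 0
g (X): max(6, 8, -9) = 8
h (X): max(3, 7) = 7
R (O): min(8, 7) = 7
top (X): max(4, 0, 7) = 7
At top, X picks R (highest: 7).
At R, O picks h (lowest: 7).
At h, X picks ag (highest: 7).
Terminal value 7.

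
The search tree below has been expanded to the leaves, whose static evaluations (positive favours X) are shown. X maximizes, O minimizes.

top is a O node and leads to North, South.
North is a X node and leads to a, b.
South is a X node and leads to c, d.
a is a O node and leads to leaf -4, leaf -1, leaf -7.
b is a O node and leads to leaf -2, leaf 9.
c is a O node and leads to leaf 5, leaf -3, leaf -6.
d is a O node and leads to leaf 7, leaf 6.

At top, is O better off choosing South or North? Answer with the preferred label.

North

c (O): min(5, -3, -6) = -6
d (O): min(7, 6) = 6
South (X): max(-6, 6) = 6
a (O): min(-4, -1, -7) = -7
b (O): min(-2, 9) = -2
North (X): max(-7, -2) = -2
O prefers the lower value; South=6, North=-2. North is better since -2 < 6.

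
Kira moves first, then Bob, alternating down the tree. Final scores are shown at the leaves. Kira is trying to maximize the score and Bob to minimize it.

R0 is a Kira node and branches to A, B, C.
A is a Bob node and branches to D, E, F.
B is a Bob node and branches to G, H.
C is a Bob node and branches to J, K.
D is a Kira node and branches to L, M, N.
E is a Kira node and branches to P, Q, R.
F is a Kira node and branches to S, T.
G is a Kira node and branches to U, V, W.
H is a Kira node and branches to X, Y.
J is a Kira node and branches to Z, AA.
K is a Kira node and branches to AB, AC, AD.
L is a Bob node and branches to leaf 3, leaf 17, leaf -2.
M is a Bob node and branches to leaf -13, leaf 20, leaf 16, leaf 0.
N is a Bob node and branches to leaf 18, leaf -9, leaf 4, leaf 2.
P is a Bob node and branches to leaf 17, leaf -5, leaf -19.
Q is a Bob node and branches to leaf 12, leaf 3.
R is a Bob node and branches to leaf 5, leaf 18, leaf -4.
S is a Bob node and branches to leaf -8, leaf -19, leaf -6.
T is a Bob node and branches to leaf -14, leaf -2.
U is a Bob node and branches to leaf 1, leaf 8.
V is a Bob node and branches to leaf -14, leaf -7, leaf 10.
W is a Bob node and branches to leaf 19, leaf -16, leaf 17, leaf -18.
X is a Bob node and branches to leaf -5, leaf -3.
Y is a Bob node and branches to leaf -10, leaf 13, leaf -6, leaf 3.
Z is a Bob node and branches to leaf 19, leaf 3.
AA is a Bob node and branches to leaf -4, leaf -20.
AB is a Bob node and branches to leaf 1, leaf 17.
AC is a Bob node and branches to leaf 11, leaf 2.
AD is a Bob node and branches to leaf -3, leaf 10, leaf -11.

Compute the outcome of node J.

3

Z (Bob): min(19, 3) = 3
AA (Bob): min(-4, -20) = -20
J (Kira): max(3, -20) = 3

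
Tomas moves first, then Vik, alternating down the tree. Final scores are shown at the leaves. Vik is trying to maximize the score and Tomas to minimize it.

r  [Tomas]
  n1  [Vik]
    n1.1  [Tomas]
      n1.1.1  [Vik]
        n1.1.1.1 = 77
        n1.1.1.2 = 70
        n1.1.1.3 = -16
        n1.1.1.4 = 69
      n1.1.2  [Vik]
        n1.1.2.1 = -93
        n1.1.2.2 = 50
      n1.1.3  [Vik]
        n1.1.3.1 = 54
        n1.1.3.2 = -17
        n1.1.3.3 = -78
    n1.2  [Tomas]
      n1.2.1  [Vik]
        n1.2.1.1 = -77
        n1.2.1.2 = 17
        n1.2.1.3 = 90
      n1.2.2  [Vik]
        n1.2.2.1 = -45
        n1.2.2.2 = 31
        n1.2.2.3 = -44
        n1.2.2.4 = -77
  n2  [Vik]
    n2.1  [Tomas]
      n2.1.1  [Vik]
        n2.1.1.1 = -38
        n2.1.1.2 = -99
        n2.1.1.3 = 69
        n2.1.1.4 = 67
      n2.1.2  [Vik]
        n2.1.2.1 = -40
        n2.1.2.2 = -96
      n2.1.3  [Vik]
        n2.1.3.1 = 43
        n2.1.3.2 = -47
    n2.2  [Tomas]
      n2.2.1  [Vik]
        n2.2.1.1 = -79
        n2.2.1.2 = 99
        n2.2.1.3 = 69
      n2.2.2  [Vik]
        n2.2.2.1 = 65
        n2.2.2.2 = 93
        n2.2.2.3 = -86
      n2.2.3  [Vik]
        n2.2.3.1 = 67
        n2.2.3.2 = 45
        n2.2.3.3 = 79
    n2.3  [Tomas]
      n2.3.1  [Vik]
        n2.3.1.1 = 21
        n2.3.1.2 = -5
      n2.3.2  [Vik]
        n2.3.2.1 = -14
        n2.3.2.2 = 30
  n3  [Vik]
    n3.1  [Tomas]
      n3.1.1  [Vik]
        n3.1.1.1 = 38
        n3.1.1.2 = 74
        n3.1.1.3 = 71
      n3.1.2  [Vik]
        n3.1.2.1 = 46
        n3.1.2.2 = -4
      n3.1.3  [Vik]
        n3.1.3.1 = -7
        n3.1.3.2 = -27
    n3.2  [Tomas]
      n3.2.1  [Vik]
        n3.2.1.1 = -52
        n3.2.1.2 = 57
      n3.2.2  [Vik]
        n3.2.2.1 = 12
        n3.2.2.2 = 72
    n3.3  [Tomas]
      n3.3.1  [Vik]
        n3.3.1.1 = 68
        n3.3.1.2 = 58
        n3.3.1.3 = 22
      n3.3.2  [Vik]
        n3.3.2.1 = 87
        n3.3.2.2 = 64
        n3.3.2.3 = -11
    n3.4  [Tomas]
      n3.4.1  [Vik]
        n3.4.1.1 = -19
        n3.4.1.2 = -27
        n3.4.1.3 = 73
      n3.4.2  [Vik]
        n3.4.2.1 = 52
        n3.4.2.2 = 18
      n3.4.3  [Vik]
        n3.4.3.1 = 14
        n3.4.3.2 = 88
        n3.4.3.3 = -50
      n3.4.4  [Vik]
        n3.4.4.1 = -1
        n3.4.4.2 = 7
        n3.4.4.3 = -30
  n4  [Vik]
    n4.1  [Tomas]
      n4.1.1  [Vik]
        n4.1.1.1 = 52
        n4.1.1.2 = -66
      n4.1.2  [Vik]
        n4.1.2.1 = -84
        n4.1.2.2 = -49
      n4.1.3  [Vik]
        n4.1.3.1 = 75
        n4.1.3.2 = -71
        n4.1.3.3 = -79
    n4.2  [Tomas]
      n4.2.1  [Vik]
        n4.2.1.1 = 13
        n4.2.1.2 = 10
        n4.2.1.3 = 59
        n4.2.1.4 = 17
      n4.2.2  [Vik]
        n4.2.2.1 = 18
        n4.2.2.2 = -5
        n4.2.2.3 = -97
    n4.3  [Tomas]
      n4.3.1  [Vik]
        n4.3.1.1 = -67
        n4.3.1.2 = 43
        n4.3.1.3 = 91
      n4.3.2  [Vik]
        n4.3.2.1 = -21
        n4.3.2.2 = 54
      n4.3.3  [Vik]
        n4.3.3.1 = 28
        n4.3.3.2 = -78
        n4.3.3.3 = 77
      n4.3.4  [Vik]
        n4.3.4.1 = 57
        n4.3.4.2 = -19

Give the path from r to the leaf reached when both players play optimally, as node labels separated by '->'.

n1.1.1 (Vik): max(77, 70, -16, 69) = 77
n1.1.2 (Vik): max(-93, 50) = 50
n1.1.3 (Vik): max(54, -17, -78) = 54
n1.1 (Tomas): min(77, 50, 54) = 50
n1.2.1 (Vik): max(-77, 17, 90) = 90
n1.2.2 (Vik): max(-45, 31, -44, -77) = 31
n1.2 (Tomas): min(90, 31) = 31
n1 (Vik): max(50, 31) = 50
n2.1.1 (Vik): max(-38, -99, 69, 67) = 69
n2.1.2 (Vik): max(-40, -96) = -40
n2.1.3 (Vik): max(43, -47) = 43
n2.1 (Tomas): min(69, -40, 43) = -40
n2.2.1 (Vik): max(-79, 99, 69) = 99
n2.2.2 (Vik): max(65, 93, -86) = 93
n2.2.3 (Vik): max(67, 45, 79) = 79
n2.2 (Tomas): min(99, 93, 79) = 79
n2.3.1 (Vik): max(21, -5) = 21
n2.3.2 (Vik): max(-14, 30) = 30
n2.3 (Tomas): min(21, 30) = 21
n2 (Vik): max(-40, 79, 21) = 79
n3.1.1 (Vik): max(38, 74, 71) = 74
n3.1.2 (Vik): max(46, -4) = 46
n3.1.3 (Vik): max(-7, -27) = -7
n3.1 (Tomas): min(74, 46, -7) = -7
n3.2.1 (Vik): max(-52, 57) = 57
n3.2.2 (Vik): max(12, 72) = 72
n3.2 (Tomas): min(57, 72) = 57
n3.3.1 (Vik): max(68, 58, 22) = 68
n3.3.2 (Vik): max(87, 64, -11) = 87
n3.3 (Tomas): min(68, 87) = 68
n3.4.1 (Vik): max(-19, -27, 73) = 73
n3.4.2 (Vik): max(52, 18) = 52
n3.4.3 (Vik): max(14, 88, -50) = 88
n3.4.4 (Vik): max(-1, 7, -30) = 7
n3.4 (Tomas): min(73, 52, 88, 7) = 7
n3 (Vik): max(-7, 57, 68, 7) = 68
n4.1.1 (Vik): max(52, -66) = 52
n4.1.2 (Vik): max(-84, -49) = -49
n4.1.3 (Vik): max(75, -71, -79) = 75
n4.1 (Tomas): min(52, -49, 75) = -49
n4.2.1 (Vik): max(13, 10, 59, 17) = 59
n4.2.2 (Vik): max(18, -5, -97) = 18
n4.2 (Tomas): min(59, 18) = 18
n4.3.1 (Vik): max(-67, 43, 91) = 91
n4.3.2 (Vik): max(-21, 54) = 54
n4.3.3 (Vik): max(28, -78, 77) = 77
n4.3.4 (Vik): max(57, -19) = 57
n4.3 (Tomas): min(91, 54, 77, 57) = 54
n4 (Vik): max(-49, 18, 54) = 54
r (Tomas): min(50, 79, 68, 54) = 50
At r, Tomas picks n1 (lowest: 50).
At n1, Vik picks n1.1 (highest: 50).
At n1.1, Tomas picks n1.1.2 (lowest: 50).
At n1.1.2, Vik picks n1.1.2.2 (highest: 50).
Terminal value 50.

r -> n1 -> n1.1 -> n1.1.2 -> n1.1.2.2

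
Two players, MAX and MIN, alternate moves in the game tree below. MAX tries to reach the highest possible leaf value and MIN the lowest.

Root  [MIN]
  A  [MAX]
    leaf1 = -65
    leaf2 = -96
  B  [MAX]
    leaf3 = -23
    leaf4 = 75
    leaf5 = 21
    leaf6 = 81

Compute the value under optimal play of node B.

B (MAX): max(-23, 75, 21, 81) = 81

81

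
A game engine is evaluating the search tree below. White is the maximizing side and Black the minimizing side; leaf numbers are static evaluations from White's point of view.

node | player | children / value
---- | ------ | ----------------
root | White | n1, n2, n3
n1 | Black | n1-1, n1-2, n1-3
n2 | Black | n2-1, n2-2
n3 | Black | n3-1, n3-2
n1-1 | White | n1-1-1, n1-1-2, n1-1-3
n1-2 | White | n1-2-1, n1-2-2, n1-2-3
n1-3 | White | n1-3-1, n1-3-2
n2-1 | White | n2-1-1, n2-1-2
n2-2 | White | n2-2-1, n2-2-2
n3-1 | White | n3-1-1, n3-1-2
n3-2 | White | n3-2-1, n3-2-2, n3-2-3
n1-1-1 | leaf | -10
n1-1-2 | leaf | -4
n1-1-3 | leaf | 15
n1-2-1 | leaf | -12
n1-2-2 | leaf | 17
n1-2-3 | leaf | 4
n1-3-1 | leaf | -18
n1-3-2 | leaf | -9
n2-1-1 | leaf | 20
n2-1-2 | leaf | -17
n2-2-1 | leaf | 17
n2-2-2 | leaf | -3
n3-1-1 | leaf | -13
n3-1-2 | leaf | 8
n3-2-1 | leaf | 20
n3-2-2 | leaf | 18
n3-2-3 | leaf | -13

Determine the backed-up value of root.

17

n1-1 (White): max(-10, -4, 15) = 15
n1-2 (White): max(-12, 17, 4) = 17
n1-3 (White): max(-18, -9) = -9
n1 (Black): min(15, 17, -9) = -9
n2-1 (White): max(20, -17) = 20
n2-2 (White): max(17, -3) = 17
n2 (Black): min(20, 17) = 17
n3-1 (White): max(-13, 8) = 8
n3-2 (White): max(20, 18, -13) = 20
n3 (Black): min(8, 20) = 8
root (White): max(-9, 17, 8) = 17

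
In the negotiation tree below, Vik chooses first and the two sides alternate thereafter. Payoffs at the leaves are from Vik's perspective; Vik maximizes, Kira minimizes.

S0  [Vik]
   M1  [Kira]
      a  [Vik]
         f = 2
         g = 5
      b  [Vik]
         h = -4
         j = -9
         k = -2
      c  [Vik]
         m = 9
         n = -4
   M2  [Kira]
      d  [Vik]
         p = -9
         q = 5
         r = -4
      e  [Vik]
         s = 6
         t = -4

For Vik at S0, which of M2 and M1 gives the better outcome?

M2

d (Vik): max(-9, 5, -4) = 5
e (Vik): max(6, -4) = 6
M2 (Kira): min(5, 6) = 5
a (Vik): max(2, 5) = 5
b (Vik): max(-4, -9, -2) = -2
c (Vik): max(9, -4) = 9
M1 (Kira): min(5, -2, 9) = -2
Vik prefers the higher value; M2=5, M1=-2. M2 is better since 5 > -2.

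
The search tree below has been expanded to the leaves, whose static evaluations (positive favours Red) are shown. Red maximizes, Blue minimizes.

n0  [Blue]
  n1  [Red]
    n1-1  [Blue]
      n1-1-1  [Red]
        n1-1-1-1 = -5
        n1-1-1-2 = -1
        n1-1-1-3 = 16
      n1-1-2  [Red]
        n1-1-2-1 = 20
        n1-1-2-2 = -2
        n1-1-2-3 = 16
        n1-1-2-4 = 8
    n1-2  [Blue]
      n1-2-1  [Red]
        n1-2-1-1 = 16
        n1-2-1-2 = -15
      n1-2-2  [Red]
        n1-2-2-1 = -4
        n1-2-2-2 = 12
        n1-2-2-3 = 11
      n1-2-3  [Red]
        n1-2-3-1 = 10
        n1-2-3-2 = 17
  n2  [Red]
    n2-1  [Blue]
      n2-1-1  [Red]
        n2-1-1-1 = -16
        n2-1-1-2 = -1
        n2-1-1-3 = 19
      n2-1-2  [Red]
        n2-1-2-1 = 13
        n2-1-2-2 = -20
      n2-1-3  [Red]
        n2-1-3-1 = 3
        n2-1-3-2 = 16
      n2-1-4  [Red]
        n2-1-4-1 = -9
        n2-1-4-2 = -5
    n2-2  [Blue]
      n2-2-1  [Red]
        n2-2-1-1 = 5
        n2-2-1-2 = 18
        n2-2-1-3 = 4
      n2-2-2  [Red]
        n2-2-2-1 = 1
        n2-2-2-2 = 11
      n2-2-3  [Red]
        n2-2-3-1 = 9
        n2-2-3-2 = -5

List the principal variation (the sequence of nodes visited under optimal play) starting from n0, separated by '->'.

n0 -> n2 -> n2-2 -> n2-2-3 -> n2-2-3-1

n1-1-1 (Red): max(-5, -1, 16) = 16
n1-1-2 (Red): max(20, -2, 16, 8) = 20
n1-1 (Blue): min(16, 20) = 16
n1-2-1 (Red): max(16, -15) = 16
n1-2-2 (Red): max(-4, 12, 11) = 12
n1-2-3 (Red): max(10, 17) = 17
n1-2 (Blue): min(16, 12, 17) = 12
n1 (Red): max(16, 12) = 16
n2-1-1 (Red): max(-16, -1, 19) = 19
n2-1-2 (Red): max(13, -20) = 13
n2-1-3 (Red): max(3, 16) = 16
n2-1-4 (Red): max(-9, -5) = -5
n2-1 (Blue): min(19, 13, 16, -5) = -5
n2-2-1 (Red): max(5, 18, 4) = 18
n2-2-2 (Red): max(1, 11) = 11
n2-2-3 (Red): max(9, -5) = 9
n2-2 (Blue): min(18, 11, 9) = 9
n2 (Red): max(-5, 9) = 9
n0 (Blue): min(16, 9) = 9
At n0, Blue picks n2 (lowest: 9).
At n2, Red picks n2-2 (highest: 9).
At n2-2, Blue picks n2-2-3 (lowest: 9).
At n2-2-3, Red picks n2-2-3-1 (highest: 9).
Terminal value 9.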